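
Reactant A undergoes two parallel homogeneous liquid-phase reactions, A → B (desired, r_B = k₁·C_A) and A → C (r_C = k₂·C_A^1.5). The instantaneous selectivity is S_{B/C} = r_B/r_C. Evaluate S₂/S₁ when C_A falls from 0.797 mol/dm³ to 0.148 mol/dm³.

2.32

S_{B/C} = (k₁/k₂)·C_A^-0.5, so S₂/S₁ = (C_{A,2}/C_{A,1})^-0.5.
= (0.148/0.797)^(-0.5) = (0.1857)^(-0.5) = 2.32.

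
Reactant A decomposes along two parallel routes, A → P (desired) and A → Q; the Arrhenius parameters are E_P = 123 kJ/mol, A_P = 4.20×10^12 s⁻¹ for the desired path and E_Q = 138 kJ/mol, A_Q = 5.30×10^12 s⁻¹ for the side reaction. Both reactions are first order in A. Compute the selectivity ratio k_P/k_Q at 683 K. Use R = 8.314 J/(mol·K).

11.1

k_P/k_Q = (A_P/A_Q)·exp[−(E_P−E_Q)/(RT)] = (A_P/A_Q)·exp[(E_Q−E_P)/(RT)].
(E_Q−E_P)/(RT) = (138−123)×10³/(8.314×683) = 15000/5678 = 2.642.
k_P/k_Q = (4.20×10^12/5.30×10^12)·exp(2.642) = 0.7925 × 14.04 = 11.1.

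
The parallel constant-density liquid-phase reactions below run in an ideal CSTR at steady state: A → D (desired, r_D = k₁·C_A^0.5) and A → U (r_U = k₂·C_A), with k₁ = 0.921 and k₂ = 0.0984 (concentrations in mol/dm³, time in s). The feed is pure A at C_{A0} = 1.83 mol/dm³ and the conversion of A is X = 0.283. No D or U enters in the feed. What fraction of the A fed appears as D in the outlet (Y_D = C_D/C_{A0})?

Exit C_A = C_{A0}(1−X) = 1.83×0.717 = 1.312 mol/dm³.
In a CSTR the entire volume is at exit conditions, so r_D = 0.921×1.312^0.5 = 1.055 and r_U = 0.0984×1.312 = 0.1291.
Fraction of consumed A going to D: r_D/(r_D+r_U) = 0.8910.
C_D = 0.8910·C_{A0}·X = 0.8910×1.83×0.283 = 0.461 mol/dm³; Y_D = C_D/C_{A0} = 0.252.

0.252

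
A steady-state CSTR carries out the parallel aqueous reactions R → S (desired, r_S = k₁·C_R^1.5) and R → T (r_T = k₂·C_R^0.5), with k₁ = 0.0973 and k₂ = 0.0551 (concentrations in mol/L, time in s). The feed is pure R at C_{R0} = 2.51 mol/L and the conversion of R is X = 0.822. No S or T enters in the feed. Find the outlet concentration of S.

Exit C_R = C_{R0}(1−X) = 2.51×0.178 = 0.4468 mol/L.
In a CSTR the entire volume is at exit conditions, so r_S = 0.0973×0.4468^1.5 = 0.02906 and r_T = 0.0551×0.4468^0.5 = 0.03683.
Fraction of consumed R going to S: r_S/(r_S+r_T) = 0.4410.
C_S = 0.4410·C_{R0}·X = 0.4410×2.51×0.822 = 0.910 mol/L.

0.910 mol/L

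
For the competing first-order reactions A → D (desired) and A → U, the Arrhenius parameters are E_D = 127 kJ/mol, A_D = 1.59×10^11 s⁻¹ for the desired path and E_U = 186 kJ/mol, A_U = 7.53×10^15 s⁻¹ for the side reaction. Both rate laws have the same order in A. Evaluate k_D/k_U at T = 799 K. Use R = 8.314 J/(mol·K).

0.152

With equal orders, S_{D/U} = k_D/k_U = (A_D/A_U)·exp[(E_U−E_D)/(RT)].
(E_U−E_D)/(RT) = (186−127)×10³/(8.314×799) = 59000/6643 = 8.882.
k_D/k_U = (1.59×10^11/7.53×10^15)·exp(8.882) = 2.112×10^-5 × 7199 = 0.152.
Since E_D < E_U, lowering the temperature improves selectivity toward D.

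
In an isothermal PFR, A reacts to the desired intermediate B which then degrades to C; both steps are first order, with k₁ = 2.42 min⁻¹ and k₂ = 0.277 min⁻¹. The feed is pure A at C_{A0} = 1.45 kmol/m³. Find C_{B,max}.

1.10 kmol/m³

Evaluating C_B at τ_opt = ln(k₂/k₁)/(k₂−k₁) gives C_{B,max}/C_{A0} = (k₁/k₂)^[k₂/(k₂−k₁)].
= (2.42/0.277)^(0.277/(0.277−2.42)) = (8.736)^(-0.1293) = 0.7557.
C_{B,max} = 0.7557×1.45 = 1.10 kmol/m³.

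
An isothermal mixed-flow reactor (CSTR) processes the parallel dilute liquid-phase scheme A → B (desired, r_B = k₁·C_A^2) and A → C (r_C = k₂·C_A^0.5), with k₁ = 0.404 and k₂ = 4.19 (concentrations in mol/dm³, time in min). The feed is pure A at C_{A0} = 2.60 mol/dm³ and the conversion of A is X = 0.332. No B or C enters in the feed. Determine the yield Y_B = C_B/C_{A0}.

Exit C_A = C_{A0}(1−X) = 2.60×0.668 = 1.737 mol/dm³.
In a CSTR the entire volume is at exit conditions, so r_B = 0.404×1.737^2 = 1.219 and r_C = 4.19×1.737^0.5 = 5.522.
Fraction of consumed A going to B: r_B/(r_B+r_C) = 0.1808.
C_B = 0.1808·C_{A0}·X = 0.1808×2.60×0.332 = 0.156 mol/dm³; Y_B = C_B/C_{A0} = 0.0600.

0.0600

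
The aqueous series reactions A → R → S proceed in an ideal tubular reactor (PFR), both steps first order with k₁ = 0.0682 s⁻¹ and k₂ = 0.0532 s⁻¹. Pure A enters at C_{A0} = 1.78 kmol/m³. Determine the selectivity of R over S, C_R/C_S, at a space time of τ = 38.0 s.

0.394

For first-order series with pure A initially, C_R(τ) = k₁C_{A0}/(k₂−k₁)·(e^(−k₁τ) − e^(−k₂τ)).
e^(−k₁τ) = e^(−0.0682×38.0) = e^(−2.592) = 0.07490; e^(−k₂τ) = e^(−2.022) = 0.1324.
C_R = 0.0682×1.78/(0.0532−0.0682) × (0.07490−0.1324) = (-8.093)×(-0.05754) = 0.4657 kmol/m³.
C_A = C_{A0}e^(−k₁τ) = 0.1333 kmol/m³, so C_S = C_{A0}−C_A−C_R = 1.181 kmol/m³; C_R/C_S = 0.394.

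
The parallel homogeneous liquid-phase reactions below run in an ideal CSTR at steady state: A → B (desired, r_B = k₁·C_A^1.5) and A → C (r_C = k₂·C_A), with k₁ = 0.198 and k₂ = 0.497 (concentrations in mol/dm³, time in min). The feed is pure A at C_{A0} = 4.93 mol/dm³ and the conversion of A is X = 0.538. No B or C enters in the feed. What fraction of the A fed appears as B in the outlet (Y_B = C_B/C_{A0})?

0.202

Exit C_A = C_{A0}(1−X) = 4.93×0.462 = 2.278 mol/dm³.
In a CSTR the entire volume is at exit conditions, so r_B = 0.198×2.278^1.5 = 0.6806 and r_C = 0.497×2.278 = 1.132.
Fraction of consumed A going to B: r_B/(r_B+r_C) = 0.3755.
C_B = 0.3755·C_{A0}·X = 0.3755×4.93×0.538 = 0.996 mol/dm³; Y_B = C_B/C_{A0} = 0.202.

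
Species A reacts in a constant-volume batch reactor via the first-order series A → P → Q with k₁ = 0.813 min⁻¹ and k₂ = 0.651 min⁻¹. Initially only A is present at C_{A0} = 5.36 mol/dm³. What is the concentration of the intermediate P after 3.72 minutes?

The intermediate concentration in a first-order A→B→C sequence is C_P = k₁C_{A0}(e^(−k₁t) − e^(−k₂t))/(k₂−k₁).
e^(−k₁t) = e^(−0.813×3.72) = e^(−3.024) = 0.04859; e^(−k₂t) = e^(−2.422) = 0.08877.
C_P = 0.813×5.36/(0.651−0.813) × (0.04859−0.08877) = (-26.90)×(-0.04018) = 1.081 mol/dm³.

1.08 mol/dm³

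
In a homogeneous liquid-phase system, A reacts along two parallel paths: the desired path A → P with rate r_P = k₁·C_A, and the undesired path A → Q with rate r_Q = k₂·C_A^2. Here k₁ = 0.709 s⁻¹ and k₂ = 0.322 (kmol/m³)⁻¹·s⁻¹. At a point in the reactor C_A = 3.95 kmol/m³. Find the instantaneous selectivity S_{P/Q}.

0.557

S_{P/Q} = r_P/r_Q = (k₁·C_A)/(k₂·C_A^2) = (k₁/k₂)·C_A⁻¹.
= (0.709×3.950) / (0.322×3.950^2) = 2.801/5.024 = 0.557.
The undesired path is higher order in A, so low C_A (CSTR or dilute feed) favours P.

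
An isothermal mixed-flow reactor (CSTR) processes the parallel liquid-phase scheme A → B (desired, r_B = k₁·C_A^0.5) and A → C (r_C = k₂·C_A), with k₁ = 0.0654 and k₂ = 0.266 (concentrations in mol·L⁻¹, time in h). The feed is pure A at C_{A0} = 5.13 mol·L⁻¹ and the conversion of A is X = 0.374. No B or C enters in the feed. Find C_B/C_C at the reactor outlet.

0.137

Exit C_A = C_{A0}(1−X) = 5.13×0.626 = 3.211 mol·L⁻¹.
A CSTR operates uniformly at the exit composition, giving r_B = 0.1172 and r_C = 0.8542 (each k·C_A^n at C_A = 3.211).
Overall selectivity = C_B/C_C = r_Bτ/(r_Cτ) = r_B/r_C = 0.137.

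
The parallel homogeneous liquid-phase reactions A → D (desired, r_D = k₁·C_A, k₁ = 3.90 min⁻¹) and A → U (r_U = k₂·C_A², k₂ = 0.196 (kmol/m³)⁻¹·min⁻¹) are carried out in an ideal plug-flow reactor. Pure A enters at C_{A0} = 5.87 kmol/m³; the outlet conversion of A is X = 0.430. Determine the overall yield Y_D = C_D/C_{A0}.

C_A = C_{A0}(1−X) = 3.346 kmol/m³.
Along a PFR/batch, dC_D/dC_A = −r_D/(r_D+r_U) = −k₁/(k₁+k₂·C_A).
Integrating from C_{A0} to C_A: C_D = (3.90/0.196)·ln[(3.90+0.196·5.87)/(3.90+0.196·3.35)] = 19.90·ln(5.051/4.556) = 2.051 kmol/m³.
Y_D = C_D/C_{A0} = 2.051/5.87 = 0.349.

0.349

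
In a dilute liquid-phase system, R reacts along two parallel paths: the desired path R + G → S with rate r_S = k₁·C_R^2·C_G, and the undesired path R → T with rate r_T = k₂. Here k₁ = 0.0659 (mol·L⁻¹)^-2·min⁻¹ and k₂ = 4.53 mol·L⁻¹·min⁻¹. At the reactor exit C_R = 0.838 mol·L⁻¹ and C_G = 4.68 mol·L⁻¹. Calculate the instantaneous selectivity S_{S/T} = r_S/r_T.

0.0478

S_{S/T} = r_S/r_T = (k₁·C_R^2·C_G)/(k₂) = (k₁/k₂)·C_R^2·C_G.
= (0.0659×0.8380^2×4.680) / (4.53) = 0.2166/4.530 = 0.0478.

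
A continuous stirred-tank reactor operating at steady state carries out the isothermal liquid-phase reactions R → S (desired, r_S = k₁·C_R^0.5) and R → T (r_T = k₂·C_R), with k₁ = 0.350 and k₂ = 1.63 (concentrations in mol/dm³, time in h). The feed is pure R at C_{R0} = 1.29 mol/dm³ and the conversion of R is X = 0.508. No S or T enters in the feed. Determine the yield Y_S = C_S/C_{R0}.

Exit C_R = C_{R0}(1−X) = 1.29×0.492 = 0.6347 mol/dm³.
Rates in a CSTR are evaluated at the outlet concentration: r_S = 0.350×0.6347^0.5 = 0.2788, r_T = 1.63×0.6347 = 1.035.
Fraction of consumed R going to S: r_S/(r_S+r_T) = 0.2123.
C_S = 0.2123·C_{R0}·X = 0.2123×1.29×0.508 = 0.139 mol/dm³; Y_S = C_S/C_{R0} = 0.108.

0.108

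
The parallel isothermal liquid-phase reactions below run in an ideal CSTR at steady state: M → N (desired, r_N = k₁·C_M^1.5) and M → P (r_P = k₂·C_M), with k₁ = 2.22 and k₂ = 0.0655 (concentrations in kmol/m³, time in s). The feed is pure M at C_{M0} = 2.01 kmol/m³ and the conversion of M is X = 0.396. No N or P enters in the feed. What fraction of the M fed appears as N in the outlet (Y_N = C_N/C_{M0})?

Exit C_M = C_{M0}(1−X) = 2.01×0.604 = 1.214 kmol/m³.
A CSTR operates uniformly at the exit composition, giving r_N = 2.970 and r_P = 0.07952 (each k·C_M^n at C_M = 1.214).
Fraction of consumed M going to N: r_N/(r_N+r_P) = 0.9739.
C_N = 0.9739·C_{M0}·X = 0.9739×2.01×0.396 = 0.775 kmol/m³; Y_N = C_N/C_{M0} = 0.386.

0.386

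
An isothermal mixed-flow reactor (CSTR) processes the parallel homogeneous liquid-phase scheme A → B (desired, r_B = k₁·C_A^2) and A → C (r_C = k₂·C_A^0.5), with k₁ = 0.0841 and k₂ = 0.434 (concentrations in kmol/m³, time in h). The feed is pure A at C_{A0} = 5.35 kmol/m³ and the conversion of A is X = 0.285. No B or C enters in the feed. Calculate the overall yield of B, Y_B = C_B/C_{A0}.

Exit C_A = C_{A0}(1−X) = 5.35×0.715 = 3.825 kmol/m³.
Rates in a CSTR are evaluated at the outlet concentration: r_B = 0.0841×3.825^2 = 1.231, r_C = 0.434×3.825^0.5 = 0.8488.
Fraction of consumed A going to B: r_B/(r_B+r_C) = 0.5918.
C_B = 0.5918·C_{A0}·X = 0.5918×5.35×0.285 = 0.902 kmol/m³; Y_B = C_B/C_{A0} = 0.169.

0.169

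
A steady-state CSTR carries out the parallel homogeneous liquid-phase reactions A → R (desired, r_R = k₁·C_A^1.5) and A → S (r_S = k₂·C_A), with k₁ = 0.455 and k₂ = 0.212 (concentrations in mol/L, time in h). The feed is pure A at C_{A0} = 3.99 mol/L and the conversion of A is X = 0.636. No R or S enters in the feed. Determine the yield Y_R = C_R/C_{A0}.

Exit C_A = C_{A0}(1−X) = 3.99×0.364 = 1.452 mol/L.
In a CSTR the entire volume is at exit conditions, so r_R = 0.455×1.452^1.5 = 0.7964 and r_S = 0.212×1.452 = 0.3079.
Fraction of consumed A going to R: r_R/(r_R+r_S) = 0.7212.
C_R = 0.7212·C_{A0}·X = 0.7212×3.99×0.636 = 1.83 mol/L; Y_R = C_R/C_{A0} = 0.459.

0.459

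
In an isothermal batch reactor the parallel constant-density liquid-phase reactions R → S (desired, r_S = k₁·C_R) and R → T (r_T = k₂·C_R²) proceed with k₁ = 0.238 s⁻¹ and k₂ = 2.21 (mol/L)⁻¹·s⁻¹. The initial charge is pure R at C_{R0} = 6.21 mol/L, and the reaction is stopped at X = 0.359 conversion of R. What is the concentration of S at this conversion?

0.0469 mol/L

C_R = C_{R0}(1−X) = 3.981 mol/L.
Along a PFR/batch, dC_S/dC_R = −r_S/(r_S+r_T) = −k₁/(k₁+k₂·C_R).
Integrating from C_{R0} to C_R: C_S = (0.238/2.21)·ln[(0.238+2.21·6.21)/(0.238+2.21·3.98)] = 0.1077·ln(13.96/9.035) = 0.04687 mol/L.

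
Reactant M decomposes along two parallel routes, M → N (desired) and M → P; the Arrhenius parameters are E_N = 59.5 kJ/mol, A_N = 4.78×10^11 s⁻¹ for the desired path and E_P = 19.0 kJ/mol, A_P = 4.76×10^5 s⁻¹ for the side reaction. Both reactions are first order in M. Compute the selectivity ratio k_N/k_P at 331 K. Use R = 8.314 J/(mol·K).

0.408

Since both paths have the same order in M, the concentration cancels and S_{N/P} = k_N/k_P = (A_N/A_P)·exp[(E_P−E_N)/(RT)].
(E_P−E_N)/(RT) = (19.0−59.5)×10³/(8.314×331) = -40500/2752 = -14.72.
k_N/k_P = (4.78×10^11/4.76×10^5)·exp(-14.72) = 1.004×10^6 × 4.060×10^-7 = 0.408.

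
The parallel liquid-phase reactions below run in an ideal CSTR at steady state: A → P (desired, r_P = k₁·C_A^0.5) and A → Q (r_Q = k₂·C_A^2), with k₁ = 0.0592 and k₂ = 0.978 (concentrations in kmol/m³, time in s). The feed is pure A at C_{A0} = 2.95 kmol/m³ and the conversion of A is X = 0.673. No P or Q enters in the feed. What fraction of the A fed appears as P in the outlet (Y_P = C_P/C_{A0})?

Exit C_A = C_{A0}(1−X) = 2.95×0.327 = 0.9646 kmol/m³.
In a CSTR the entire volume is at exit conditions, so r_P = 0.0592×0.9646^0.5 = 0.05814 and r_Q = 0.978×0.9646^2 = 0.9101.
Fraction of consumed A going to P: r_P/(r_P+r_Q) = 0.06005.
C_P = 0.06005·C_{A0}·X = 0.06005×2.95×0.673 = 0.119 kmol/m³; Y_P = C_P/C_{A0} = 0.0404.

0.0404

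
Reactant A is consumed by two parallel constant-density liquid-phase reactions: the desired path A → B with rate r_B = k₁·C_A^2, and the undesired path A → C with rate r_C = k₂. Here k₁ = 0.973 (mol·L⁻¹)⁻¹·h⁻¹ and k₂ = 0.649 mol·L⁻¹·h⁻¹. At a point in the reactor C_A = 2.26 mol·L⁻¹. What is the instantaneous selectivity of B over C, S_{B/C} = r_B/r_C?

7.66

S_{B/C} = r_B/r_C = (k₁·C_A^2)/(k₂) = (k₁/k₂)·C_A^2.
= (0.973×2.260^2) / (0.649) = 4.970/0.6490 = 7.66.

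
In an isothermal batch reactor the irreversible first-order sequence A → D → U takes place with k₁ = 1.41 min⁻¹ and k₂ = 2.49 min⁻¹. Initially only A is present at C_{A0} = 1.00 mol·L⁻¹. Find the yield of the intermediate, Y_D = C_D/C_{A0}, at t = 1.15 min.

0.183

Solving the coupled first-order balances gives C_D(t) = [k₁/(k₂−k₁)]·C_{A0}·(e^(−k₁t) − e^(−k₂t)).
e^(−k₁t) = e^(−1.41×1.15) = e^(−1.621) = 0.1976; e^(−k₂t) = e^(−2.864) = 0.05707.
C_D = 1.41×1.00/(2.49−1.41) × (0.1976−0.05707) = 1.306×0.1405 = 0.1835 mol·L⁻¹.
Y_D = C_D/C_{A0} = 0.1835/1.00 = 0.183.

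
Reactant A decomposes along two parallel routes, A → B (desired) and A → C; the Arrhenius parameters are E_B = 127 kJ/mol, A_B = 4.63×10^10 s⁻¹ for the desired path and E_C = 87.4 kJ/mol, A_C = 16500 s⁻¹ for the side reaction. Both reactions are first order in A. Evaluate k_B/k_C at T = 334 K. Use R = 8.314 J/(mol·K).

1.80

k_B/k_C = (A_B/A_C)·exp[−(E_B−E_C)/(RT)] = (A_B/A_C)·exp[(E_C−E_B)/(RT)].
(E_C−E_B)/(RT) = (87.4−127)×10³/(8.314×334) = -39600/2777 = -14.26.
k_B/k_C = (4.63×10^10/16500)·exp(-14.26) = 2.806×10^6 × 6.407×10^-7 = 1.80.
Since E_B > E_C, raising the temperature improves selectivity toward B.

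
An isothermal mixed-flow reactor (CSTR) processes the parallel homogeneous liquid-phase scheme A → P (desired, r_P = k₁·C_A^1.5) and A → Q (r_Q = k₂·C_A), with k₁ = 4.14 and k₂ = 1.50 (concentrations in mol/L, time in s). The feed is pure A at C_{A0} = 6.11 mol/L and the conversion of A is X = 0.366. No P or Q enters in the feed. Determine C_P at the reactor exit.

1.89 mol/L

Exit C_A = C_{A0}(1−X) = 6.11×0.634 = 3.874 mol/L.
Rates in a CSTR are evaluated at the outlet concentration: r_P = 4.14×3.874^1.5 = 31.56, r_Q = 1.50×3.874 = 5.811.
Fraction of consumed A going to P: r_P/(r_P+r_Q) = 0.8445.
C_P = 0.8445·C_{A0}·X = 0.8445×6.11×0.366 = 1.89 mol/L.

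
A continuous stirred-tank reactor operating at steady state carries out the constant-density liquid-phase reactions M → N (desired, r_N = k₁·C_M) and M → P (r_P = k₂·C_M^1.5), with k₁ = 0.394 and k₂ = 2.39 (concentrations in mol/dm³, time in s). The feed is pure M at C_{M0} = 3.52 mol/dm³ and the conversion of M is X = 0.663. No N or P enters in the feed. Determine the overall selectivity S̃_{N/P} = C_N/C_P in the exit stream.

0.151

Exit C_M = C_{M0}(1−X) = 3.52×0.337 = 1.186 mol/dm³.
In a CSTR the entire volume is at exit conditions, so r_N = 0.394×1.186 = 0.4674 and r_P = 2.39×1.186^1.5 = 3.088.
Overall selectivity = C_N/C_P = r_Nτ/(r_Pτ) = r_N/r_P = 0.151.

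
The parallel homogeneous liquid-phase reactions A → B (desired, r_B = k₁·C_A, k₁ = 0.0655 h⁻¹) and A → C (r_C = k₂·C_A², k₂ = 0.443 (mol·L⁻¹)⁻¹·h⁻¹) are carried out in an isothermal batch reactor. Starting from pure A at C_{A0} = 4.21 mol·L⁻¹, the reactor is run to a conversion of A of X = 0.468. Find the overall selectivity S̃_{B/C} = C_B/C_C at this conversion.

0.0473

C_A = C_{A0}(1−X) = 2.240 mol·L⁻¹.
Along a PFR/batch, dC_B/dC_A = −r_B/(r_B+r_C) = −k₁/(k₁+k₂·C_A).
Integrating from C_{A0} to C_A: C_B = (0.0655/0.443)·ln[(0.0655+0.443·4.21)/(0.0655+0.443·2.24)] = 0.1479·ln(1.931/1.058) = 0.08896 mol·L⁻¹.
C_C = (C_{A0}−C_A)−C_B = 1.881 mol·L⁻¹; S̃_{B/C} = 0.08896/1.881 = 0.0473.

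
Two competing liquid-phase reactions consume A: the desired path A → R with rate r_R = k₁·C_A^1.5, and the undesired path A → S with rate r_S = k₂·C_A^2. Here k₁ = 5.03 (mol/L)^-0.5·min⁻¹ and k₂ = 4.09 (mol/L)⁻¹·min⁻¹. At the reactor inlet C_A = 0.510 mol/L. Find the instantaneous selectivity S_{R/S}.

1.72

S_{R/S} = r_R/r_S = (k₁·C_A^1.5)/(k₂·C_A^2) = (k₁/k₂)·C_A^-0.5.
= (5.03×0.5100^1.5) / (4.09×0.5100^2) = 1.832/1.064 = 1.72.
The undesired path is higher order in A, so low C_A (CSTR or dilute feed) favours R.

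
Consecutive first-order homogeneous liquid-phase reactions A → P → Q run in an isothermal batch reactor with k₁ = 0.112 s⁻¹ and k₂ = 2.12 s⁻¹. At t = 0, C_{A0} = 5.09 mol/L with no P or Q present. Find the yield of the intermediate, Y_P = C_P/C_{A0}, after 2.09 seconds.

Solving the coupled first-order balances gives C_P(t) = [k₁/(k₂−k₁)]·C_{A0}·(e^(−k₁t) − e^(−k₂t)).
e^(−k₁t) = e^(−0.112×2.09) = e^(−0.2341) = 0.7913; e^(−k₂t) = e^(−4.431) = 0.01190.
C_P = 0.112×5.09/(2.12−0.112) × (0.7913−0.01190) = 0.2839×0.7794 = 0.2213 mol/L.
Y_P = C_P/C_{A0} = 0.2213/5.09 = 0.0435.

0.0435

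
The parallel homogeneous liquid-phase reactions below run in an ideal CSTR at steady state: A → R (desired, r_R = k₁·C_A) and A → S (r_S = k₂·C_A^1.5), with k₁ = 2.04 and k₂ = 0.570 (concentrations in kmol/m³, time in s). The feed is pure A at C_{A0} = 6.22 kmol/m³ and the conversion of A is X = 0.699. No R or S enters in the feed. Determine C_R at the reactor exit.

Exit C_A = C_{A0}(1−X) = 6.22×0.301 = 1.872 kmol/m³.
Rates in a CSTR are evaluated at the outlet concentration: r_R = 2.04×1.872 = 3.819, r_S = 0.570×1.872^1.5 = 1.460.
Fraction of consumed A going to R: r_R/(r_R+r_S) = 0.7234.
C_R = 0.7234·C_{A0}·X = 0.7234×6.22×0.699 = 3.15 kmol/m³.

3.15 kmol/m³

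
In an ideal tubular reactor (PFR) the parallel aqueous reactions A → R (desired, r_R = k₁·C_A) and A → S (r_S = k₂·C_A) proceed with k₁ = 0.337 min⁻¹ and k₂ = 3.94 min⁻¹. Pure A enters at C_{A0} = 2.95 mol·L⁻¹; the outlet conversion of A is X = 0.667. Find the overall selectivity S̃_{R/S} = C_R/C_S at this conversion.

0.0855

C_A = C_{A0}(1−X) = 0.9823 mol·L⁻¹.
Both paths are first order in A, so the instantaneous fraction to R is constant: dC_R/d(−C_A) = k₁/(k₁+k₂) = 0.07879.
C_R = 0.07879·(C_{A0}−C_A) = 0.07879×1.968 = 0.155 mol·L⁻¹.
C_S = (C_{A0}−C_A)−C_R = 1.813 mol·L⁻¹; S̃_{R/S} = 0.1550/1.813 = 0.0855.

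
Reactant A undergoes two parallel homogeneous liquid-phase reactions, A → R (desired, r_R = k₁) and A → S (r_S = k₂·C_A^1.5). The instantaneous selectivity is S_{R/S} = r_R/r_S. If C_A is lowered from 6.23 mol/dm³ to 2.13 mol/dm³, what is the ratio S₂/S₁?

S_{R/S} = (k₁/k₂)·C_A^-1.5, so S₂/S₁ = (C_{A,2}/C_{A,1})^-1.5.
= (2.13/6.23)^(-1.5) = (0.3419)^(-1.5) = 5.00.
Selectivity toward R rises as C_A falls — low-concentration operation is favoured.

5.00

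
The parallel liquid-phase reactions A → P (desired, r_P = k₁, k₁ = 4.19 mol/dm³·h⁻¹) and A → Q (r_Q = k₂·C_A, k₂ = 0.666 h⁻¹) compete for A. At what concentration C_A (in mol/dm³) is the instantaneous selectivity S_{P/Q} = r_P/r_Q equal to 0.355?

S_{P/Q} = (k₁/k₂)·C_A⁻¹ ⇒ C_A = (S·k₂/k₁)^(-1).
= (0.355×0.666/4.19)^(-1) = (0.05643)^(-1) = 17.7 mol/dm³.

17.7 mol/dm³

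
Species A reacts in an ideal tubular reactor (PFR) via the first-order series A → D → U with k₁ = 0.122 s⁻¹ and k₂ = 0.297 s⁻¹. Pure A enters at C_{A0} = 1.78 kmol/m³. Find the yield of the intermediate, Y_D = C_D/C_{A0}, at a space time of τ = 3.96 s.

For first-order series with pure A initially, C_D(τ) = k₁C_{A0}/(k₂−k₁)·(e^(−k₁τ) − e^(−k₂τ)).
e^(−k₁τ) = e^(−0.122×3.96) = e^(−0.4831) = 0.6169; e^(−k₂τ) = e^(−1.176) = 0.3085.
C_D = 0.122×1.78/(0.297−0.122) × (0.6169−0.3085) = 1.241×0.3084 = 0.3827 kmol/m³.
Y_D = C_D/C_{A0} = 0.3827/1.78 = 0.215.

0.215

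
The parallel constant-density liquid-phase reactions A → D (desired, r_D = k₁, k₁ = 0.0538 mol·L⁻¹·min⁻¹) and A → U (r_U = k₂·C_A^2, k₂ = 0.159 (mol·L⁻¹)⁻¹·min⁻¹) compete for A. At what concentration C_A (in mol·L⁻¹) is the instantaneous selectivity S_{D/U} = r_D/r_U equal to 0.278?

1.10 mol·L⁻¹

S_{D/U} = (k₁/k₂)·C_A^-2 ⇒ C_A = (S·k₂/k₁)^(-0.5).
= (0.278×0.159/0.0538)^(-0.5) = (0.8216)^(-0.5) = 1.10 mol·L⁻¹.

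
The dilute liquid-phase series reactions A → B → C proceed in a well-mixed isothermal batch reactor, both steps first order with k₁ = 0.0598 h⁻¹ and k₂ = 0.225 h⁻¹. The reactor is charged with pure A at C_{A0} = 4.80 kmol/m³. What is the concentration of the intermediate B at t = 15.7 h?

For first-order series with pure A initially, C_B(t) = k₁C_{A0}/(k₂−k₁)·(e^(−k₁t) − e^(−k₂t)).
e^(−k₁t) = e^(−0.0598×15.7) = e^(−0.9389) = 0.3911; e^(−k₂t) = e^(−3.532) = 0.02923.
C_B = 0.0598×4.80/(0.225−0.0598) × (0.3911−0.02923) = 1.738×0.3618 = 0.6287 kmol/m³.

0.629 kmol/m³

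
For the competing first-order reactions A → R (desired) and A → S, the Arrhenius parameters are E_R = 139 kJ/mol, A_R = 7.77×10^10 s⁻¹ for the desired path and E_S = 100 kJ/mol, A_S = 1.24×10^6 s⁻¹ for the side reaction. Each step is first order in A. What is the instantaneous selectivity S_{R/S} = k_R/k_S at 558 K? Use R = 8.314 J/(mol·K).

Since both paths have the same order in A, the concentration cancels and S_{R/S} = k_R/k_S = (A_R/A_S)·exp[(E_S−E_R)/(RT)].
(E_S−E_R)/(RT) = (100−139)×10³/(8.314×558) = -39000/4639 = -8.407.
k_R/k_S = (7.77×10^10/1.24×10^6)·exp(-8.407) = 62661 × 2.234×10^-4 = 14.0.

14.0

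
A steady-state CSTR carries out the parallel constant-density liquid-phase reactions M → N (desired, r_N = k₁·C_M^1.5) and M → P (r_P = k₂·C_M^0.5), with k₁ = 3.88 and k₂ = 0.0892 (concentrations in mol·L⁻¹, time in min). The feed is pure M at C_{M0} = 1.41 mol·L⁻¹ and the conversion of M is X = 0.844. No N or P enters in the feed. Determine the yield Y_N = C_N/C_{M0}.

0.764

Exit C_M = C_{M0}(1−X) = 1.41×0.156 = 0.2200 mol·L⁻¹.
In a CSTR the entire volume is at exit conditions, so r_N = 3.88×0.2200^1.5 = 0.4003 and r_P = 0.0892×0.2200^0.5 = 0.04183.
Fraction of consumed M going to N: r_N/(r_N+r_P) = 0.9054.
C_N = 0.9054·C_{M0}·X = 0.9054×1.41×0.844 = 1.08 mol·L⁻¹; Y_N = C_N/C_{M0} = 0.764.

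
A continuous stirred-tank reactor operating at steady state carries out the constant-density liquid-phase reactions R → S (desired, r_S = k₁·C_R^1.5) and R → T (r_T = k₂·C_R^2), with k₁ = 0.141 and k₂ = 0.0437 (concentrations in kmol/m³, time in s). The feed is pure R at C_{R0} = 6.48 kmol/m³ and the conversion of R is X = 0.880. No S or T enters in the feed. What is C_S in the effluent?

Exit C_R = C_{R0}(1−X) = 6.48×0.120 = 0.7776 kmol/m³.
In a CSTR the entire volume is at exit conditions, so r_S = 0.141×0.7776^1.5 = 0.09668 and r_T = 0.0437×0.7776^2 = 0.02642.
Fraction of consumed R going to S: r_S/(r_S+r_T) = 0.7854.
C_S = 0.7854·C_{R0}·X = 0.7854×6.48×0.880 = 4.48 kmol/m³.

4.48 kmol/m³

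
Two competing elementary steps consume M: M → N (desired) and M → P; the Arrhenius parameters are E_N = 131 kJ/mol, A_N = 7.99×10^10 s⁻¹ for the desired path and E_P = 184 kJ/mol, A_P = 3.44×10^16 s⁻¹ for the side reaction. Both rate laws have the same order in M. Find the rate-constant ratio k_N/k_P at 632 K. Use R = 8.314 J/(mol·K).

Since both paths have the same order in M, the concentration cancels and S_{N/P} = k_N/k_P = (A_N/A_P)·exp[(E_P−E_N)/(RT)].
(E_P−E_N)/(RT) = (184−131)×10³/(8.314×632) = 53000/5254 = 10.09.
k_N/k_P = (7.99×10^10/3.44×10^16)·exp(10.09) = 2.323×10^-6 × 24021 = 0.0558.

0.0558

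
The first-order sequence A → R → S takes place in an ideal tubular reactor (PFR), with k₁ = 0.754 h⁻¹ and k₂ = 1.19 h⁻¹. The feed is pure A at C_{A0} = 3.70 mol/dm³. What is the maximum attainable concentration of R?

1.06 mol/dm³

At the optimum, C_{R,max}/C_{A0} = (k₁/k₂)^[k₂/(k₂−k₁)].
= (0.754/1.19)^(1.19/(1.19−0.754)) = (0.6336)^(2.729) = 0.2878.
C_{R,max} = 0.2878×3.70 = 1.06 mol/dm³.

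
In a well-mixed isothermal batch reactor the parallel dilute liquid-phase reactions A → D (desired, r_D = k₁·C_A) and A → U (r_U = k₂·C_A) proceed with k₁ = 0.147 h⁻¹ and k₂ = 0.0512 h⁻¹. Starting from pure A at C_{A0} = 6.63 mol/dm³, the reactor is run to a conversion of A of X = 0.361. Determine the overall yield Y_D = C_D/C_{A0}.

C_A = C_{A0}(1−X) = 4.237 mol/dm³.
Both paths are first order in A, so the instantaneous fraction to D is constant: dC_D/d(−C_A) = k₁/(k₁+k₂) = 0.7417.
C_D = 0.7417·(C_{A0}−C_A) = 0.7417×2.393 = 1.78 mol/dm³.
Y_D = C_D/C_{A0} = 1.775/6.63 = 0.268.

0.268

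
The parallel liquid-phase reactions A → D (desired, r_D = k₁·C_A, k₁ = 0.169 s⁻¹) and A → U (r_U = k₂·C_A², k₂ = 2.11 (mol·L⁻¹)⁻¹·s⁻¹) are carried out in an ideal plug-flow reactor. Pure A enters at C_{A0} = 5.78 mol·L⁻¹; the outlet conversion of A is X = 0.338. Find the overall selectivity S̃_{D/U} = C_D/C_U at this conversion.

C_A = C_{A0}(1−X) = 3.826 mol·L⁻¹.
Along a PFR/batch, dC_D/dC_A = −r_D/(r_D+r_U) = −k₁/(k₁+k₂·C_A).
Integrating from C_{A0} to C_A: C_D = (0.169/2.11)·ln[(0.169+2.11·5.78)/(0.169+2.11·3.83)] = 0.08009·ln(12.36/8.243) = 0.03248 mol·L⁻¹.
C_U = (C_{A0}−C_A)−C_D = 1.921 mol·L⁻¹; S̃_{D/U} = 0.03248/1.921 = 0.0169.

0.0169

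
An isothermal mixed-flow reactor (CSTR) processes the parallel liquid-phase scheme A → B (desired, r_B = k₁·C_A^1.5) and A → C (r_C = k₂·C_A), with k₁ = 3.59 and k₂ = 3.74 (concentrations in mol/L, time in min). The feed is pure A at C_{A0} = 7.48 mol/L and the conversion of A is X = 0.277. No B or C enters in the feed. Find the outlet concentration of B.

1.43 mol/L

Exit C_A = C_{A0}(1−X) = 7.48×0.723 = 5.408 mol/L.
A CSTR operates uniformly at the exit composition, giving r_B = 45.15 and r_C = 20.23 (each k·C_A^n at C_A = 5.408).
Fraction of consumed A going to B: r_B/(r_B+r_C) = 0.6906.
C_B = 0.6906·C_{A0}·X = 0.6906×7.48×0.277 = 1.43 mol/L.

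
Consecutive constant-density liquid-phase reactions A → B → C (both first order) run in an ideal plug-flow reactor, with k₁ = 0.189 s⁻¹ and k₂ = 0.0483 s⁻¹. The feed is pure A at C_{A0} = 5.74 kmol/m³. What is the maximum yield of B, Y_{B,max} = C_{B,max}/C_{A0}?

0.626

Evaluating C_B at τ_opt = ln(k₂/k₁)/(k₂−k₁) gives C_{B,max}/C_{A0} = (k₁/k₂)^[k₂/(k₂−k₁)].
= (0.189/0.0483)^(0.0483/(0.0483−0.189)) = (3.913)^(-0.3433) = 0.6260.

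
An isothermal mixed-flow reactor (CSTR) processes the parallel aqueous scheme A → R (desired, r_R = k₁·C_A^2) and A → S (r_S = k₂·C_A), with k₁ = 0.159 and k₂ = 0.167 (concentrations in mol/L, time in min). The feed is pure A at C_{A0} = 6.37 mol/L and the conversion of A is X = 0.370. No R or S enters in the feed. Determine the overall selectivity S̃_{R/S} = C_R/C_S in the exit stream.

Exit C_A = C_{A0}(1−X) = 6.37×0.630 = 4.013 mol/L.
In a CSTR the entire volume is at exit conditions, so r_R = 0.159×4.013^2 = 2.561 and r_S = 0.167×4.013 = 0.6702.
Overall selectivity = C_R/C_S = r_Rτ/(r_Sτ) = r_R/r_S = 3.82.

3.82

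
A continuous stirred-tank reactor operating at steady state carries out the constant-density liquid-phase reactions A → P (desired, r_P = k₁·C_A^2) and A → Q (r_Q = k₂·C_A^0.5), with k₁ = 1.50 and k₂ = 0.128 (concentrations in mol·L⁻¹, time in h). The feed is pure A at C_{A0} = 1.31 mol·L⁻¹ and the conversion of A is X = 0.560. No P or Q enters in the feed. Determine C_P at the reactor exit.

Exit C_A = C_{A0}(1−X) = 1.31×0.440 = 0.5764 mol·L⁻¹.
In a CSTR the entire volume is at exit conditions, so r_P = 1.50×0.5764^2 = 0.4984 and r_Q = 0.128×0.5764^0.5 = 0.09718.
Fraction of consumed A going to P: r_P/(r_P+r_Q) = 0.8368.
C_P = 0.8368·C_{A0}·X = 0.8368×1.31×0.560 = 0.614 mol·L⁻¹.

0.614 mol·L⁻¹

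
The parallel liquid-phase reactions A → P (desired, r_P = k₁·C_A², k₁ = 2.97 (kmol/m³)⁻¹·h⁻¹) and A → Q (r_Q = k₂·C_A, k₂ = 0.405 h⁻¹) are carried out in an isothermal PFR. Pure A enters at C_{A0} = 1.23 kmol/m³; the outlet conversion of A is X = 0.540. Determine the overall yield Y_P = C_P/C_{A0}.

C_A = C_{A0}(1−X) = 0.5658 kmol/m³.
Along a PFR/batch, dC_Q/dC_A = −r_Q/(r_P+r_Q) = −k₂/(k₂+k₁·C_A).
Integrating from C_{A0} to C_A: C_Q = (0.405/2.97)·ln[(0.405+2.97·1.23)/(0.405+2.97·0.566)] = 0.1364·ln(4.058/2.085) = 0.09078 kmol/m³.
Then C_P = (C_{A0}−C_A) − C_Q = 0.6642 − 0.09078 = 0.5734 kmol/m³.
Y_P = C_P/C_{A0} = 0.5734/1.23 = 0.466.

0.466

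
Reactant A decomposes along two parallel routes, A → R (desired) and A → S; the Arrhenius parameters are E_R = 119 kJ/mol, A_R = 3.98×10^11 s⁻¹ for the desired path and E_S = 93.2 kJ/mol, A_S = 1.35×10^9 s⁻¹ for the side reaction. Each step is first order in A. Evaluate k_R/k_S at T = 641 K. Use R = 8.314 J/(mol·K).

2.33

Since both paths have the same order in A, the concentration cancels and S_{R/S} = k_R/k_S = (A_R/A_S)·exp[(E_S−E_R)/(RT)].
(E_S−E_R)/(RT) = (93.2−119)×10³/(8.314×641) = -25800/5329 = -4.841.
k_R/k_S = (3.98×10^11/1.35×10^9)·exp(-4.841) = 294.8 × 0.007898 = 2.33.
Since E_R > E_S, raising the temperature improves selectivity toward R.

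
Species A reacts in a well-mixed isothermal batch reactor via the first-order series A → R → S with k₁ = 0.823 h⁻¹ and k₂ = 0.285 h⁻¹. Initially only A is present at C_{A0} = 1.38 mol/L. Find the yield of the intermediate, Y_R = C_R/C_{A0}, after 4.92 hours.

0.350

Solving the coupled first-order balances gives C_R(t) = [k₁/(k₂−k₁)]·C_{A0}·(e^(−k₁t) − e^(−k₂t)).
e^(−k₁t) = e^(−0.823×4.92) = e^(−4.049) = 0.01744; e^(−k₂t) = e^(−1.402) = 0.2461.
C_R = 0.823×1.38/(0.285−0.823) × (0.01744−0.2461) = (-2.111)×(-0.2286) = 0.4826 mol/L.
Y_R = C_R/C_{A0} = 0.4826/1.38 = 0.350.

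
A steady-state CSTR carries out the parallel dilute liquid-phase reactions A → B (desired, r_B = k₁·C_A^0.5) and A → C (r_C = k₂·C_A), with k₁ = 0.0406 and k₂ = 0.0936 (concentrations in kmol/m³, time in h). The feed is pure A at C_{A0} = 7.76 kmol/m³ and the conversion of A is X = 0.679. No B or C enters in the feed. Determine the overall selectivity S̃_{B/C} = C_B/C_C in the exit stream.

0.275

Exit C_A = C_{A0}(1−X) = 7.76×0.321 = 2.491 kmol/m³.
Rates in a CSTR are evaluated at the outlet concentration: r_B = 0.0406×2.491^0.5 = 0.06408, r_C = 0.0936×2.491 = 0.2332.
Overall selectivity = C_B/C_C = r_Bτ/(r_Cτ) = r_B/r_C = 0.275.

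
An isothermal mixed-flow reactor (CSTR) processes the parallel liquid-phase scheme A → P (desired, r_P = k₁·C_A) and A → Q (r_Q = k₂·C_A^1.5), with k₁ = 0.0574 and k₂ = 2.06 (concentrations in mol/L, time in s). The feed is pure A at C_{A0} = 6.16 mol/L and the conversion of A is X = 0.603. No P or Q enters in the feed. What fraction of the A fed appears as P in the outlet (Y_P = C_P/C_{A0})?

0.0106

Exit C_A = C_{A0}(1−X) = 6.16×0.397 = 2.446 mol/L.
Rates in a CSTR are evaluated at the outlet concentration: r_P = 0.0574×2.446 = 0.1404, r_Q = 2.06×2.446^1.5 = 7.878.
Fraction of consumed A going to P: r_P/(r_P+r_Q) = 0.01751.
C_P = 0.01751·C_{A0}·X = 0.01751×6.16×0.603 = 0.0650 mol/L; Y_P = C_P/C_{A0} = 0.0106.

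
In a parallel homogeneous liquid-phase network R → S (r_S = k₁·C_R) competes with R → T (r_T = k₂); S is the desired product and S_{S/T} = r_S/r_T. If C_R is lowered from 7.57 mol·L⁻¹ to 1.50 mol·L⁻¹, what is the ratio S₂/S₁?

0.198

S_{S/T} = (k₁/k₂)·C_R, so S₂/S₁ = (C_{R,2}/C_{R,1}).
= 1.50/7.57 = 0.198.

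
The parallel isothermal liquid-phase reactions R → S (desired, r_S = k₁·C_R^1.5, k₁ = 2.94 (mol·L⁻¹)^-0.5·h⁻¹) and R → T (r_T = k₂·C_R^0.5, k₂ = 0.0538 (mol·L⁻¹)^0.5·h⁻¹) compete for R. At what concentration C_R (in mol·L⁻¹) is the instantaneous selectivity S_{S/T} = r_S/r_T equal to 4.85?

S_{S/T} = (k₁/k₂)·C_R ⇒ C_R = S·k₂/k₁.
= 4.85×0.0538/2.94 = 0.0888 mol·L⁻¹.

0.0888 mol·L⁻¹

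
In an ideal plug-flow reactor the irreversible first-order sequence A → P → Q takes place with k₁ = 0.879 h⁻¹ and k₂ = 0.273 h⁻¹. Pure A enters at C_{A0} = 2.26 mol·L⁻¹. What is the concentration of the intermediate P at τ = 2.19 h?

1.32 mol·L⁻¹

The intermediate concentration in a first-order A→B→C sequence is C_P = k₁C_{A0}(e^(−k₁τ) − e^(−k₂τ))/(k₂−k₁).
e^(−k₁τ) = e^(−0.879×2.19) = e^(−1.925) = 0.1459; e^(−k₂τ) = e^(−0.5979) = 0.5500.
C_P = 0.879×2.26/(0.273−0.879) × (0.1459−0.5500) = (-3.278)×(-0.4041) = 1.325 mol·L⁻¹.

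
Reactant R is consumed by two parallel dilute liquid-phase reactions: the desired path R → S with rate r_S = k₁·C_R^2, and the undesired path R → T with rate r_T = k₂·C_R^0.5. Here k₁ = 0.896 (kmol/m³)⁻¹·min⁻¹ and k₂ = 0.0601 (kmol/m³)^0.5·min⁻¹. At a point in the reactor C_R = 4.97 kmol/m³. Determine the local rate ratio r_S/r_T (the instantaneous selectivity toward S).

165

S_{S/T} = r_S/r_T = (k₁·C_R^2)/(k₂·C_R^0.5) = (k₁/k₂)·C_R^1.5.
= (0.896×4.970^2) / (0.0601×4.970^0.5) = 22.13/0.1340 = 165.
Since the desired path is higher order in R, keeping C_R high (PFR or concentrated feed) favours S.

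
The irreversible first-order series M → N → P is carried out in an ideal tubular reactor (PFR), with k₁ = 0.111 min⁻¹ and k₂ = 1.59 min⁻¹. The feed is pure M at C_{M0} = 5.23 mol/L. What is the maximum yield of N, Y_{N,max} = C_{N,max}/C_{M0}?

Evaluating C_N at τ_opt = ln(k₂/k₁)/(k₂−k₁) gives C_{N,max}/C_{M0} = (k₁/k₂)^[k₂/(k₂−k₁)].
= (0.111/1.59)^(1.59/(1.59−0.111)) = (0.06981)^(1.075) = 0.05717.

0.0572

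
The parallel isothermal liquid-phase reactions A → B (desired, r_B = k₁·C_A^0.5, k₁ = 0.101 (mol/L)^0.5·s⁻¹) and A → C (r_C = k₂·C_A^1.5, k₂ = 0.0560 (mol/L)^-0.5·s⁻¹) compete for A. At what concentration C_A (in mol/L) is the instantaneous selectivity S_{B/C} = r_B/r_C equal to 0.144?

S_{B/C} = (k₁/k₂)·C_A⁻¹ ⇒ C_A = (S·k₂/k₁)^(-1).
= (0.144×0.0560/0.101)^(-1) = (0.07984)^(-1) = 12.5 mol/L.

12.5 mol/L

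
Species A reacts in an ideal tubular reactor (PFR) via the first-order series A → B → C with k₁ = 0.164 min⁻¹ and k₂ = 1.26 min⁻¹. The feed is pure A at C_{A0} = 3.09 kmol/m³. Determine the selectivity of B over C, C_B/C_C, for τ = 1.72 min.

Solving the coupled first-order balances gives C_B(τ) = [k₁/(k₂−k₁)]·C_{A0}·(e^(−k₁τ) − e^(−k₂τ)).
e^(−k₁τ) = e^(−0.164×1.72) = e^(−0.2821) = 0.7542; e^(−k₂τ) = e^(−2.167) = 0.1145.
C_B = 0.164×3.09/(1.26−0.164) × (0.7542−0.1145) = 0.4624×0.6397 = 0.2958 kmol/m³.
C_A = C_{A0}e^(−k₁τ) = 2.331 kmol/m³, so C_C = C_{A0}−C_A−C_B = 0.4637 kmol/m³; C_B/C_C = 0.638.

0.638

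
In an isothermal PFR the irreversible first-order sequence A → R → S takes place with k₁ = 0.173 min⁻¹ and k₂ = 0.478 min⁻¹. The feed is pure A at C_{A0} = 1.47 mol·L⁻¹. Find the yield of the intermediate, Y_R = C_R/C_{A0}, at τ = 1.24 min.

0.144

The intermediate concentration in a first-order A→B→C sequence is C_R = k₁C_{A0}(e^(−k₁τ) − e^(−k₂τ))/(k₂−k₁).
e^(−k₁τ) = e^(−0.173×1.24) = e^(−0.2145) = 0.8069; e^(−k₂τ) = e^(−0.5927) = 0.5528.
C_R = 0.173×1.47/(0.478−0.173) × (0.8069−0.5528) = 0.8338×0.2541 = 0.2119 mol·L⁻¹.
Y_R = C_R/C_{A0} = 0.2119/1.47 = 0.144.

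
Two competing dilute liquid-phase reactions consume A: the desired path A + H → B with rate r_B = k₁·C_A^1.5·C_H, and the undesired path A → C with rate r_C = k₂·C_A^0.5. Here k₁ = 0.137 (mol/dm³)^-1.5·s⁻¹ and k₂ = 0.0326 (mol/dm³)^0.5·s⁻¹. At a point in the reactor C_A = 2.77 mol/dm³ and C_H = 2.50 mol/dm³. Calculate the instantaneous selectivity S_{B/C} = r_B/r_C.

29.1

S_{B/C} = r_B/r_C = (k₁·C_A^1.5·C_H)/(k₂·C_A^0.5) = (k₁/k₂)·C_A·C_H.
= (0.137×2.770^1.5×2.500) / (0.0326×2.770^0.5) = 1.579/0.05426 = 29.1.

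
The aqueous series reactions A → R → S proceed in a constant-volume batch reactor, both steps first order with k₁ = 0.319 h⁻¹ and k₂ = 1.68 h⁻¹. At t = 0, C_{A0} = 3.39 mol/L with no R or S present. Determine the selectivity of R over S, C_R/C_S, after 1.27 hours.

0.628

For first-order series with pure A initially, C_R(t) = k₁C_{A0}/(k₂−k₁)·(e^(−k₁t) − e^(−k₂t)).
e^(−k₁t) = e^(−0.319×1.27) = e^(−0.4051) = 0.6669; e^(−k₂t) = e^(−2.134) = 0.1184.
C_R = 0.319×3.39/(1.68−0.319) × (0.6669−0.1184) = 0.7946×0.5485 = 0.4358 mol/L.
C_A = C_{A0}e^(−k₁t) = 2.261 mol/L, so C_S = C_{A0}−C_A−C_R = 0.6934 mol/L; C_R/C_S = 0.628.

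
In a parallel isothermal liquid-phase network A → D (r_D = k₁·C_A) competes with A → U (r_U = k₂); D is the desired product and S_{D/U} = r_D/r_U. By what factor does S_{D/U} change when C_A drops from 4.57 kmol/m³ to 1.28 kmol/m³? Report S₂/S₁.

S_{D/U} = (k₁/k₂)·C_A, so S₂/S₁ = (C_{A,2}/C_{A,1}).
= 1.28/4.57 = 0.280.

0.280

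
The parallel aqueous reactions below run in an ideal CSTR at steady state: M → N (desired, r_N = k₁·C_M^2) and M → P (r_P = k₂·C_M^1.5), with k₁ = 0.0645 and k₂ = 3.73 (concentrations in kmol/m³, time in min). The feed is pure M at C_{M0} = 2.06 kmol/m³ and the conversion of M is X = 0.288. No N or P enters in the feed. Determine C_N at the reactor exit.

Exit C_M = C_{M0}(1−X) = 2.06×0.712 = 1.467 kmol/m³.
In a CSTR the entire volume is at exit conditions, so r_N = 0.0645×1.467^2 = 0.1388 and r_P = 3.73×1.467^1.5 = 6.626.
Fraction of consumed M going to N: r_N/(r_N+r_P) = 0.02051.
C_N = 0.02051·C_{M0}·X = 0.02051×2.06×0.288 = 0.0122 kmol/m³.

0.0122 kmol/m³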